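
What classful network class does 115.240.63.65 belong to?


First octet: 115
Binary: 01110011
0xxxxxxx -> Class A (1-126)
Class A, default mask 255.0.0.0 (/8)


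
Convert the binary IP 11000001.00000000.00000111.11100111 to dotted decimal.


11000001 = 193
00000000 = 0
00000111 = 7
11100111 = 231
IP: 193.0.7.231


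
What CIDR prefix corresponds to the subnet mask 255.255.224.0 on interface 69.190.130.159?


Binary: 11111111.11111111.11100000.00000000
Count leading 1s
Prefix: /19


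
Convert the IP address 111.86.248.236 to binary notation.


111 = 01101111
86 = 01010110
248 = 11111000
236 = 11101100
Binary: 01101111.01010110.11111000.11101100


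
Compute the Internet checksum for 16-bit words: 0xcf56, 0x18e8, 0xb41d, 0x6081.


Sum all words (with carry folding):
+ 0xcf56 = 0xcf56
+ 0x18e8 = 0xe83e
+ 0xb41d = 0x9c5c
+ 0x6081 = 0xfcdd
One's complement: ~0xfcdd
Checksum = 0x0322


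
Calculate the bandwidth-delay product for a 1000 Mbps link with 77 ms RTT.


BDP = bandwidth * RTT
= 1000 Mbps * 77 ms
= 1000 * 1e6 * 77 / 1000 bits
= 77000000 bits
= 9625000 bytes
= 9399.4141 KB
BDP = 77000000 bits (9625000 bytes)


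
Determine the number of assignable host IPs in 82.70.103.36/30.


Host bits = 32 - 30 = 2
Total addresses = 2^2 = 4
Usable = total - 2 (network and broadcast)
Usable hosts: 2


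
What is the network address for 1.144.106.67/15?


IP:   00000001.10010000.01101010.01000011
Mask: 11111111.11111110.00000000.00000000
AND operation:
Net:  00000001.10010000.00000000.00000000
Network: 1.144.0.0/15


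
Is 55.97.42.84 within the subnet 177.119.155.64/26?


Subnet network: 177.119.155.64
Test IP AND mask: 55.97.42.64
No, 55.97.42.84 is not in 177.119.155.64/26


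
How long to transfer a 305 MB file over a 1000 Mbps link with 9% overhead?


Effective throughput = 1000 * (1 - 9/100) = 910 Mbps
File size in Mb = 305 * 8 = 2440 Mb
Time = 2440 / 910
Time = 2.6813 seconds


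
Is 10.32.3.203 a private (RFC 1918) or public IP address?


RFC 1918 private ranges:
  10.0.0.0/8 (10.0.0.0 - 10.255.255.255)
  172.16.0.0/12 (172.16.0.0 - 172.31.255.255)
  192.168.0.0/16 (192.168.0.0 - 192.168.255.255)
Private (in 10.0.0.0/8)


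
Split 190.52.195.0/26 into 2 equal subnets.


New prefix = 26 + 1 = 27
Each subnet has 32 addresses
  190.52.195.0/27
  190.52.195.32/27
Subnets: 190.52.195.0/27, 190.52.195.32/27


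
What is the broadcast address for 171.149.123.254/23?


Network: 171.149.122.0/23
Host bits = 9
Set all host bits to 1:
Broadcast: 171.149.123.255


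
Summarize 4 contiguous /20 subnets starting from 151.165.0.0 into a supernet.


Original prefix: /20
Number of subnets: 4 = 2^2
New prefix = 20 - 2 = 18
Supernet: 151.165.0.0/18


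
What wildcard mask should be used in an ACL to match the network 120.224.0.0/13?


Subnet mask: 255.248.0.0
Wildcard = 255.255.255.255 - subnet mask
255 - 255 = 0
255 - 248 = 7
255 - 0 = 255
255 - 0 = 255
Wildcard: 0.7.255.255


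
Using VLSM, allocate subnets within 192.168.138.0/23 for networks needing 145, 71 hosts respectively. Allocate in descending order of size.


145 hosts -> /24 (254 usable): 192.168.138.0/24
71 hosts -> /25 (126 usable): 192.168.139.0/25
Allocation: 192.168.138.0/24 (145 hosts, 254 usable); 192.168.139.0/25 (71 hosts, 126 usable)


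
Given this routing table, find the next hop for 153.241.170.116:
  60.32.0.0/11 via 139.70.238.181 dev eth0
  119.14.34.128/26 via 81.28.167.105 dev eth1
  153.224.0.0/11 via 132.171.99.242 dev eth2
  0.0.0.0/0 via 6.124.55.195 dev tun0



Longest prefix match for 153.241.170.116:
  /11 60.32.0.0: no
  /26 119.14.34.128: no
  /11 153.224.0.0: MATCH
  /0 0.0.0.0: MATCH
Selected: next-hop 132.171.99.242 via eth2 (matched /11)


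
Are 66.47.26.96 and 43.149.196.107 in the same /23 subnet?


Mask: 255.255.254.0
66.47.26.96 AND mask = 66.47.26.0
43.149.196.107 AND mask = 43.149.196.0
No, different subnets (66.47.26.0 vs 43.149.196.0)


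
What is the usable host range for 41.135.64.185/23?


Network: 41.135.64.0
Broadcast: 41.135.65.255
First usable = network + 1
Last usable = broadcast - 1
Range: 41.135.64.1 to 41.135.65.254


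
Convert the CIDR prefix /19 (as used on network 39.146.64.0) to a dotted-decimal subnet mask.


/19 means 19 network bits, 13 host bits
Binary: 11111111111111111110000000000000
Mask: 255.255.224.0


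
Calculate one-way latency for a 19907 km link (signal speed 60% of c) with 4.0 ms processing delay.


Speed = 0.6 * 3e5 km/s = 180000 km/s
Propagation delay = 19907 / 180000 = 0.1106 s = 110.5944 ms
Processing delay = 4.0 ms
Total one-way latency = 114.5944 ms


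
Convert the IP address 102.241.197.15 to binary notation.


102 = 01100110
241 = 11110001
197 = 11000101
15 = 00001111
Binary: 01100110.11110001.11000101.00001111


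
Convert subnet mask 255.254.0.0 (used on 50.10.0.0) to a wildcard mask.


Subnet mask: 255.254.0.0
Wildcard = 255.255.255.255 - subnet mask
255 - 255 = 0
255 - 254 = 1
255 - 0 = 255
255 - 0 = 255
Wildcard: 0.1.255.255


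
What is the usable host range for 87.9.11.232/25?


Network: 87.9.11.128
Broadcast: 87.9.11.255
First usable = network + 1
Last usable = broadcast - 1
Range: 87.9.11.129 to 87.9.11.254


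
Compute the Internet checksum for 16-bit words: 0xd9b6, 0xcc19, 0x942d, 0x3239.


Sum all words (with carry folding):
+ 0xd9b6 = 0xd9b6
+ 0xcc19 = 0xa5d0
+ 0x942d = 0x39fe
+ 0x3239 = 0x6c37
One's complement: ~0x6c37
Checksum = 0x93c8


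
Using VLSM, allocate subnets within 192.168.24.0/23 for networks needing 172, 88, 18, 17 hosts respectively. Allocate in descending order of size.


172 hosts -> /24 (254 usable): 192.168.24.0/24
88 hosts -> /25 (126 usable): 192.168.25.0/25
18 hosts -> /27 (30 usable): 192.168.25.128/27
17 hosts -> /27 (30 usable): 192.168.25.160/27
Allocation: 192.168.24.0/24 (172 hosts, 254 usable); 192.168.25.0/25 (88 hosts, 126 usable); 192.168.25.128/27 (18 hosts, 30 usable); 192.168.25.160/27 (17 hosts, 30 usable)


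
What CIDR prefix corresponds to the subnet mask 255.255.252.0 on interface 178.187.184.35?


Binary: 11111111.11111111.11111100.00000000
Count leading 1s
Prefix: /22


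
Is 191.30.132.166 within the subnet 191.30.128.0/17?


Subnet network: 191.30.128.0
Test IP AND mask: 191.30.128.0
Yes, 191.30.132.166 is in 191.30.128.0/17


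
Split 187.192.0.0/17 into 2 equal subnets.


New prefix = 17 + 1 = 18
Each subnet has 16384 addresses
  187.192.0.0/18
  187.192.64.0/18
Subnets: 187.192.0.0/18, 187.192.64.0/18


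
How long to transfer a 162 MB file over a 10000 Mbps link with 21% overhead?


Effective throughput = 10000 * (1 - 21/100) = 7900 Mbps
File size in Mb = 162 * 8 = 1296 Mb
Time = 1296 / 7900
Time = 0.1641 seconds


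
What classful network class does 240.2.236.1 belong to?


First octet: 240
Binary: 11110000
1111xxxx -> Class E (240-255)
Class E (reserved), default mask N/A


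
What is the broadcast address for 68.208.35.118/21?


Network: 68.208.32.0/21
Host bits = 11
Set all host bits to 1:
Broadcast: 68.208.39.255


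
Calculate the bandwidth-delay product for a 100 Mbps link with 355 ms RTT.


BDP = bandwidth * RTT
= 100 Mbps * 355 ms
= 100 * 1e6 * 355 / 1000 bits
= 35500000 bits
= 4437500 bytes
= 4333.4961 KB
BDP = 35500000 bits (4437500 bytes)


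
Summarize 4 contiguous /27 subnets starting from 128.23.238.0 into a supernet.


Original prefix: /27
Number of subnets: 4 = 2^2
New prefix = 27 - 2 = 25
Supernet: 128.23.238.0/25


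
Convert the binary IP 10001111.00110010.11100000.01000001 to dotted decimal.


10001111 = 143
00110010 = 50
11100000 = 224
01000001 = 65
IP: 143.50.224.65


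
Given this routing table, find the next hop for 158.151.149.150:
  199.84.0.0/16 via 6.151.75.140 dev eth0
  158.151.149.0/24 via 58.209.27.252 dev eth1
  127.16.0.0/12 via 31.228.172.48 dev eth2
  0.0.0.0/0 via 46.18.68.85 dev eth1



Longest prefix match for 158.151.149.150:
  /16 199.84.0.0: no
  /24 158.151.149.0: MATCH
  /12 127.16.0.0: no
  /0 0.0.0.0: MATCH
Selected: next-hop 58.209.27.252 via eth1 (matched /24)


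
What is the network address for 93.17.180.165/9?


IP:   01011101.00010001.10110100.10100101
Mask: 11111111.10000000.00000000.00000000
AND operation:
Net:  01011101.00000000.00000000.00000000
Network: 93.0.0.0/9


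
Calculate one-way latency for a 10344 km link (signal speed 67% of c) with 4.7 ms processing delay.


Speed = 0.67 * 3e5 km/s = 201000 km/s
Propagation delay = 10344 / 201000 = 0.0515 s = 51.4627 ms
Processing delay = 4.7 ms
Total one-way latency = 56.1627 ms


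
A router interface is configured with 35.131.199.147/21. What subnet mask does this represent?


/21 means 21 network bits, 11 host bits
Binary: 11111111111111111111100000000000
Mask: 255.255.248.0


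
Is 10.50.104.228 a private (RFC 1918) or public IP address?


RFC 1918 private ranges:
  10.0.0.0/8 (10.0.0.0 - 10.255.255.255)
  172.16.0.0/12 (172.16.0.0 - 172.31.255.255)
  192.168.0.0/16 (192.168.0.0 - 192.168.255.255)
Private (in 10.0.0.0/8)


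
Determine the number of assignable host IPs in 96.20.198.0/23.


Host bits = 32 - 23 = 9
Total addresses = 2^9 = 512
Usable = total - 2 (network and broadcast)
Usable hosts: 510


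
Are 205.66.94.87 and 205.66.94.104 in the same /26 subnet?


Mask: 255.255.255.192
205.66.94.87 AND mask = 205.66.94.64
205.66.94.104 AND mask = 205.66.94.64
Yes, same subnet (205.66.94.64)


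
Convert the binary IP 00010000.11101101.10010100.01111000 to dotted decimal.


00010000 = 16
11101101 = 237
10010100 = 148
01111000 = 120
IP: 16.237.148.120


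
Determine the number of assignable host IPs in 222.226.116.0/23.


Host bits = 32 - 23 = 9
Total addresses = 2^9 = 512
Usable = total - 2 (network and broadcast)
Usable hosts: 510


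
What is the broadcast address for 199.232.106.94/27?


Network: 199.232.106.64/27
Host bits = 5
Set all host bits to 1:
Broadcast: 199.232.106.95


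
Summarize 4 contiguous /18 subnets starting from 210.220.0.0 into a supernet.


Original prefix: /18
Number of subnets: 4 = 2^2
New prefix = 18 - 2 = 16
Supernet: 210.220.0.0/16


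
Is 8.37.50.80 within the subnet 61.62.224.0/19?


Subnet network: 61.62.224.0
Test IP AND mask: 8.37.32.0
No, 8.37.50.80 is not in 61.62.224.0/19


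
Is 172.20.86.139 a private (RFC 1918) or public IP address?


RFC 1918 private ranges:
  10.0.0.0/8 (10.0.0.0 - 10.255.255.255)
  172.16.0.0/12 (172.16.0.0 - 172.31.255.255)
  192.168.0.0/16 (192.168.0.0 - 192.168.255.255)
Private (in 172.16.0.0/12)


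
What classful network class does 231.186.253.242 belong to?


First octet: 231
Binary: 11100111
1110xxxx -> Class D (224-239)
Class D (multicast), default mask N/A


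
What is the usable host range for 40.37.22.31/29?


Network: 40.37.22.24
Broadcast: 40.37.22.31
First usable = network + 1
Last usable = broadcast - 1
Range: 40.37.22.25 to 40.37.22.30


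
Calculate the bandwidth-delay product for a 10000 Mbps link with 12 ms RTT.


BDP = bandwidth * RTT
= 10000 Mbps * 12 ms
= 10000 * 1e6 * 12 / 1000 bits
= 120000000 bits
= 15000000 bytes
= 14648.4375 KB
BDP = 120000000 bits (15000000 bytes)


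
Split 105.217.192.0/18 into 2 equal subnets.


New prefix = 18 + 1 = 19
Each subnet has 8192 addresses
  105.217.192.0/19
  105.217.224.0/19
Subnets: 105.217.192.0/19, 105.217.224.0/19


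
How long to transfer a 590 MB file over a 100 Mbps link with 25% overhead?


Effective throughput = 100 * (1 - 25/100) = 75 Mbps
File size in Mb = 590 * 8 = 4720 Mb
Time = 4720 / 75
Time = 62.9333 seconds


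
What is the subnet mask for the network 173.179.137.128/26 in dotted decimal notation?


/26 means 26 network bits, 6 host bits
Binary: 11111111111111111111111111000000
Mask: 255.255.255.192


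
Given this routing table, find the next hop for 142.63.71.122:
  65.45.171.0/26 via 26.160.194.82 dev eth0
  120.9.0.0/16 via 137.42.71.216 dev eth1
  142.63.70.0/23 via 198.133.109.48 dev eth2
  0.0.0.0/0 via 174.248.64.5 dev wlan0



Longest prefix match for 142.63.71.122:
  /26 65.45.171.0: no
  /16 120.9.0.0: no
  /23 142.63.70.0: MATCH
  /0 0.0.0.0: MATCH
Selected: next-hop 198.133.109.48 via eth2 (matched /23)


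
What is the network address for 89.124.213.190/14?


IP:   01011001.01111100.11010101.10111110
Mask: 11111111.11111100.00000000.00000000
AND operation:
Net:  01011001.01111100.00000000.00000000
Network: 89.124.0.0/14


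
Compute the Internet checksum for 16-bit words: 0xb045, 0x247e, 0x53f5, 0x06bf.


Sum all words (with carry folding):
+ 0xb045 = 0xb045
+ 0x247e = 0xd4c3
+ 0x53f5 = 0x28b9
+ 0x06bf = 0x2f78
One's complement: ~0x2f78
Checksum = 0xd087


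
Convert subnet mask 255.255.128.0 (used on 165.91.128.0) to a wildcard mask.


Subnet mask: 255.255.128.0
Wildcard = 255.255.255.255 - subnet mask
255 - 255 = 0
255 - 255 = 0
255 - 128 = 127
255 - 0 = 255
Wildcard: 0.0.127.255


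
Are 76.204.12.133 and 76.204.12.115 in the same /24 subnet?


Mask: 255.255.255.0
76.204.12.133 AND mask = 76.204.12.0
76.204.12.115 AND mask = 76.204.12.0
Yes, same subnet (76.204.12.0)


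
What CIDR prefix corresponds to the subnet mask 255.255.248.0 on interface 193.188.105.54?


Binary: 11111111.11111111.11111000.00000000
Count leading 1s
Prefix: /21


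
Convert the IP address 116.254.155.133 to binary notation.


116 = 01110100
254 = 11111110
155 = 10011011
133 = 10000101
Binary: 01110100.11111110.10011011.10000101


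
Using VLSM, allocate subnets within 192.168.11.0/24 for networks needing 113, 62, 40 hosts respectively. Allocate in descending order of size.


113 hosts -> /25 (126 usable): 192.168.11.0/25
62 hosts -> /26 (62 usable): 192.168.11.128/26
40 hosts -> /26 (62 usable): 192.168.11.192/26
Allocation: 192.168.11.0/25 (113 hosts, 126 usable); 192.168.11.128/26 (62 hosts, 62 usable); 192.168.11.192/26 (40 hosts, 62 usable)


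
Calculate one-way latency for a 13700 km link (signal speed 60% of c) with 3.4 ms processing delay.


Speed = 0.6 * 3e5 km/s = 180000 km/s
Propagation delay = 13700 / 180000 = 0.0761 s = 76.1111 ms
Processing delay = 3.4 ms
Total one-way latency = 79.5111 ms


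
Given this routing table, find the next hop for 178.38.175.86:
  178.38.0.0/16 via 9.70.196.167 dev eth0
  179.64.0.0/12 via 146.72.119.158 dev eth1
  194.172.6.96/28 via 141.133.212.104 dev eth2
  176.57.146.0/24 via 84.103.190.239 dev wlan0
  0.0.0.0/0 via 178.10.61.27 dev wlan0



Longest prefix match for 178.38.175.86:
  /16 178.38.0.0: MATCH
  /12 179.64.0.0: no
  /28 194.172.6.96: no
  /24 176.57.146.0: no
  /0 0.0.0.0: MATCH
Selected: next-hop 9.70.196.167 via eth0 (matched /16)


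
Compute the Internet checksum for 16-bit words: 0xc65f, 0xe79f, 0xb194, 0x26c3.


Sum all words (with carry folding):
+ 0xc65f = 0xc65f
+ 0xe79f = 0xadff
+ 0xb194 = 0x5f94
+ 0x26c3 = 0x8657
One's complement: ~0x8657
Checksum = 0x79a8


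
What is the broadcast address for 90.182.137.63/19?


Network: 90.182.128.0/19
Host bits = 13
Set all host bits to 1:
Broadcast: 90.182.159.255


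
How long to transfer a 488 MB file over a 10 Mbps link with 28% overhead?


Effective throughput = 10 * (1 - 28/100) = 7.2 Mbps
File size in Mb = 488 * 8 = 3904 Mb
Time = 3904 / 7.2
Time = 542.2222 seconds


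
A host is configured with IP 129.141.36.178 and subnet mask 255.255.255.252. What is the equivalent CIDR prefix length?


Binary: 11111111.11111111.11111111.11111100
Count leading 1s
Prefix: /30


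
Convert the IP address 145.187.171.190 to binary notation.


145 = 10010001
187 = 10111011
171 = 10101011
190 = 10111110
Binary: 10010001.10111011.10101011.10111110


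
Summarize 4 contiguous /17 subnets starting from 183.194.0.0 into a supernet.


Original prefix: /17
Number of subnets: 4 = 2^2
New prefix = 17 - 2 = 15
Supernet: 183.194.0.0/15


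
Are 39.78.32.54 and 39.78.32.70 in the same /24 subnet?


Mask: 255.255.255.0
39.78.32.54 AND mask = 39.78.32.0
39.78.32.70 AND mask = 39.78.32.0
Yes, same subnet (39.78.32.0)


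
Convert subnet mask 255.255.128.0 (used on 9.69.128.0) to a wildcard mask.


Subnet mask: 255.255.128.0
Wildcard = 255.255.255.255 - subnet mask
255 - 255 = 0
255 - 255 = 0
255 - 128 = 127
255 - 0 = 255
Wildcard: 0.0.127.255


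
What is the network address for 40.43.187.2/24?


IP:   00101000.00101011.10111011.00000010
Mask: 11111111.11111111.11111111.00000000
AND operation:
Net:  00101000.00101011.10111011.00000000
Network: 40.43.187.0/24


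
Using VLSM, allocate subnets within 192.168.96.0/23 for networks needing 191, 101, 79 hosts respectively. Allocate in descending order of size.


191 hosts -> /24 (254 usable): 192.168.96.0/24
101 hosts -> /25 (126 usable): 192.168.97.0/25
79 hosts -> /25 (126 usable): 192.168.97.128/25
Allocation: 192.168.96.0/24 (191 hosts, 254 usable); 192.168.97.0/25 (101 hosts, 126 usable); 192.168.97.128/25 (79 hosts, 126 usable)


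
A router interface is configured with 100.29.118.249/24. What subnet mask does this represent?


/24 means 24 network bits, 8 host bits
Binary: 11111111111111111111111100000000
Mask: 255.255.255.0


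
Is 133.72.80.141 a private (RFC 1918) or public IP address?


RFC 1918 private ranges:
  10.0.0.0/8 (10.0.0.0 - 10.255.255.255)
  172.16.0.0/12 (172.16.0.0 - 172.31.255.255)
  192.168.0.0/16 (192.168.0.0 - 192.168.255.255)
Public (not in any RFC 1918 range)


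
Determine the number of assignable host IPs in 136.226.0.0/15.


Host bits = 32 - 15 = 17
Total addresses = 2^17 = 131072
Usable = total - 2 (network and broadcast)
Usable hosts: 131070


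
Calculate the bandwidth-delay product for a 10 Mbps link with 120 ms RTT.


BDP = bandwidth * RTT
= 10 Mbps * 120 ms
= 10 * 1e6 * 120 / 1000 bits
= 1200000 bits
= 150000 bytes
= 146.4844 KB
BDP = 1200000 bits (150000 bytes)


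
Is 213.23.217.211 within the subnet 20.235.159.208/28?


Subnet network: 20.235.159.208
Test IP AND mask: 213.23.217.208
No, 213.23.217.211 is not in 20.235.159.208/28


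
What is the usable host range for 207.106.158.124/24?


Network: 207.106.158.0
Broadcast: 207.106.158.255
First usable = network + 1
Last usable = broadcast - 1
Range: 207.106.158.1 to 207.106.158.254


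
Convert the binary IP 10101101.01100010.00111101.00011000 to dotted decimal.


10101101 = 173
01100010 = 98
00111101 = 61
00011000 = 24
IP: 173.98.61.24


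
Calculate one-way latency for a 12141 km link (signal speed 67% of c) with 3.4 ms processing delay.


Speed = 0.67 * 3e5 km/s = 201000 km/s
Propagation delay = 12141 / 201000 = 0.0604 s = 60.403 ms
Processing delay = 3.4 ms
Total one-way latency = 63.803 ms


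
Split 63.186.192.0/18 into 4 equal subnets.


New prefix = 18 + 2 = 20
Each subnet has 4096 addresses
  63.186.192.0/20
  63.186.208.0/20
  63.186.224.0/20
  63.186.240.0/20
Subnets: 63.186.192.0/20, 63.186.208.0/20, 63.186.224.0/20, 63.186.240.0/20


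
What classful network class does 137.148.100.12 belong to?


First octet: 137
Binary: 10001001
10xxxxxx -> Class B (128-191)
Class B, default mask 255.255.0.0 (/16)


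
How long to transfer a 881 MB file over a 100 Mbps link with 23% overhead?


Effective throughput = 100 * (1 - 23/100) = 77 Mbps
File size in Mb = 881 * 8 = 7048 Mb
Time = 7048 / 77
Time = 91.5325 seconds


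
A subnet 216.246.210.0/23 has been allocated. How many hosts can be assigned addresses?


Host bits = 32 - 23 = 9
Total addresses = 2^9 = 512
Usable = total - 2 (network and broadcast)
Usable hosts: 510


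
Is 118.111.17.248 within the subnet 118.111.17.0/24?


Subnet network: 118.111.17.0
Test IP AND mask: 118.111.17.0
Yes, 118.111.17.248 is in 118.111.17.0/24


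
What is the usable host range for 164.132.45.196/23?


Network: 164.132.44.0
Broadcast: 164.132.45.255
First usable = network + 1
Last usable = broadcast - 1
Range: 164.132.44.1 to 164.132.45.254


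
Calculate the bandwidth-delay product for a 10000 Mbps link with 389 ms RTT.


BDP = bandwidth * RTT
= 10000 Mbps * 389 ms
= 10000 * 1e6 * 389 / 1000 bits
= 3890000000 bits
= 486250000 bytes
= 474853.5156 KB
BDP = 3890000000 bits (486250000 bytes)


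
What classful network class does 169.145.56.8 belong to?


First octet: 169
Binary: 10101001
10xxxxxx -> Class B (128-191)
Class B, default mask 255.255.0.0 (/16)


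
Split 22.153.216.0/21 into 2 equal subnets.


New prefix = 21 + 1 = 22
Each subnet has 1024 addresses
  22.153.216.0/22
  22.153.220.0/22
Subnets: 22.153.216.0/22, 22.153.220.0/22


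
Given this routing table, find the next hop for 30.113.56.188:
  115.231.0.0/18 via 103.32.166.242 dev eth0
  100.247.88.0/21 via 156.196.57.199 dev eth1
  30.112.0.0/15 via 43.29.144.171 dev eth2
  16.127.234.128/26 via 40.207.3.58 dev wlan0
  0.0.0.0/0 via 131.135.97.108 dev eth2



Longest prefix match for 30.113.56.188:
  /18 115.231.0.0: no
  /21 100.247.88.0: no
  /15 30.112.0.0: MATCH
  /26 16.127.234.128: no
  /0 0.0.0.0: MATCH
Selected: next-hop 43.29.144.171 via eth2 (matched /15)


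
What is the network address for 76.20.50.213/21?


IP:   01001100.00010100.00110010.11010101
Mask: 11111111.11111111.11111000.00000000
AND operation:
Net:  01001100.00010100.00110000.00000000
Network: 76.20.48.0/21


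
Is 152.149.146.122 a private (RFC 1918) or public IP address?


RFC 1918 private ranges:
  10.0.0.0/8 (10.0.0.0 - 10.255.255.255)
  172.16.0.0/12 (172.16.0.0 - 172.31.255.255)
  192.168.0.0/16 (192.168.0.0 - 192.168.255.255)
Public (not in any RFC 1918 range)


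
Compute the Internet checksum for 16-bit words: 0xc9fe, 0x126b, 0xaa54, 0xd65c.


Sum all words (with carry folding):
+ 0xc9fe = 0xc9fe
+ 0x126b = 0xdc69
+ 0xaa54 = 0x86be
+ 0xd65c = 0x5d1b
One's complement: ~0x5d1b
Checksum = 0xa2e4


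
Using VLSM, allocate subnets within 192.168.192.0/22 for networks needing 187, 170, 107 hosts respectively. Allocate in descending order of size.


187 hosts -> /24 (254 usable): 192.168.192.0/24
170 hosts -> /24 (254 usable): 192.168.193.0/24
107 hosts -> /25 (126 usable): 192.168.194.0/25
Allocation: 192.168.192.0/24 (187 hosts, 254 usable); 192.168.193.0/24 (170 hosts, 254 usable); 192.168.194.0/25 (107 hosts, 126 usable)


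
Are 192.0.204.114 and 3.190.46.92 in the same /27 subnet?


Mask: 255.255.255.224
192.0.204.114 AND mask = 192.0.204.96
3.190.46.92 AND mask = 3.190.46.64
No, different subnets (192.0.204.96 vs 3.190.46.64)


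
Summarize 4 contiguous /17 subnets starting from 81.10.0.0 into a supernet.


Original prefix: /17
Number of subnets: 4 = 2^2
New prefix = 17 - 2 = 15
Supernet: 81.10.0.0/15


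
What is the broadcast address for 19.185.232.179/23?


Network: 19.185.232.0/23
Host bits = 9
Set all host bits to 1:
Broadcast: 19.185.233.255


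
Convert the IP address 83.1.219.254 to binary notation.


83 = 01010011
1 = 00000001
219 = 11011011
254 = 11111110
Binary: 01010011.00000001.11011011.11111110


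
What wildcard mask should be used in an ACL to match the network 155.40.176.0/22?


Subnet mask: 255.255.252.0
Wildcard = 255.255.255.255 - subnet mask
255 - 255 = 0
255 - 255 = 0
255 - 252 = 3
255 - 0 = 255
Wildcard: 0.0.3.255


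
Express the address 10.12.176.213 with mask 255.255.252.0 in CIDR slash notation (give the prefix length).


Binary: 11111111.11111111.11111100.00000000
Count leading 1s
Prefix: /22


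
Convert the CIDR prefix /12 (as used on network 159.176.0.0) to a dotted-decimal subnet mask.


/12 means 12 network bits, 20 host bits
Binary: 11111111111100000000000000000000
Mask: 255.240.0.0


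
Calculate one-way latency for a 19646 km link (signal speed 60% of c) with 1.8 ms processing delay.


Speed = 0.6 * 3e5 km/s = 180000 km/s
Propagation delay = 19646 / 180000 = 0.1091 s = 109.1444 ms
Processing delay = 1.8 ms
Total one-way latency = 110.9444 ms


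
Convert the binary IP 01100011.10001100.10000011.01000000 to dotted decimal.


01100011 = 99
10001100 = 140
10000011 = 131
01000000 = 64
IP: 99.140.131.64


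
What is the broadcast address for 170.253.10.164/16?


Network: 170.253.0.0/16
Host bits = 16
Set all host bits to 1:
Broadcast: 170.253.255.255


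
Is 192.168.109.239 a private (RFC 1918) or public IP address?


RFC 1918 private ranges:
  10.0.0.0/8 (10.0.0.0 - 10.255.255.255)
  172.16.0.0/12 (172.16.0.0 - 172.31.255.255)
  192.168.0.0/16 (192.168.0.0 - 192.168.255.255)
Private (in 192.168.0.0/16)


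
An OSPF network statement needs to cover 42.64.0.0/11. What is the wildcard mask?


Subnet mask: 255.224.0.0
Wildcard = 255.255.255.255 - subnet mask
255 - 255 = 0
255 - 224 = 31
255 - 0 = 255
255 - 0 = 255
Wildcard: 0.31.255.255


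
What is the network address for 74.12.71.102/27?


IP:   01001010.00001100.01000111.01100110
Mask: 11111111.11111111.11111111.11100000
AND operation:
Net:  01001010.00001100.01000111.01100000
Network: 74.12.71.96/27


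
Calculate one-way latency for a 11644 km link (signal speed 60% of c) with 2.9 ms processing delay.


Speed = 0.6 * 3e5 km/s = 180000 km/s
Propagation delay = 11644 / 180000 = 0.0647 s = 64.6889 ms
Processing delay = 2.9 ms
Total one-way latency = 67.5889 ms


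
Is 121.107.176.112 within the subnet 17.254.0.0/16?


Subnet network: 17.254.0.0
Test IP AND mask: 121.107.0.0
No, 121.107.176.112 is not in 17.254.0.0/16


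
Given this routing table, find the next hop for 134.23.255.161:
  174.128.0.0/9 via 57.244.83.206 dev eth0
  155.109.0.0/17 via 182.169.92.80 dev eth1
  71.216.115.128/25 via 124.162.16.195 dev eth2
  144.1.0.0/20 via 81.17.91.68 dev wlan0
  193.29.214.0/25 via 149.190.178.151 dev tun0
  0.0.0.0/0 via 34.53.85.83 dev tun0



Longest prefix match for 134.23.255.161:
  /9 174.128.0.0: no
  /17 155.109.0.0: no
  /25 71.216.115.128: no
  /20 144.1.0.0: no
  /25 193.29.214.0: no
  /0 0.0.0.0: MATCH
Selected: next-hop 34.53.85.83 via tun0 (matched /0)


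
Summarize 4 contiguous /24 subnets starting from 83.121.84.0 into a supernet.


Original prefix: /24
Number of subnets: 4 = 2^2
New prefix = 24 - 2 = 22
Supernet: 83.121.84.0/22


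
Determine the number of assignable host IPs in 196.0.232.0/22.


Host bits = 32 - 22 = 10
Total addresses = 2^10 = 1024
Usable = total - 2 (network and broadcast)
Usable hosts: 1022


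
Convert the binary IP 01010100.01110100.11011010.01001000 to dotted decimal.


01010100 = 84
01110100 = 116
11011010 = 218
01001000 = 72
IP: 84.116.218.72


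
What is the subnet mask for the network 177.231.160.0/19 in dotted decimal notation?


/19 means 19 network bits, 13 host bits
Binary: 11111111111111111110000000000000
Mask: 255.255.224.0


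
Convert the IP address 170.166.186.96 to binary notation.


170 = 10101010
166 = 10100110
186 = 10111010
96 = 01100000
Binary: 10101010.10100110.10111010.01100000


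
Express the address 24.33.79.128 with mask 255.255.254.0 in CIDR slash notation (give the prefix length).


Binary: 11111111.11111111.11111110.00000000
Count leading 1s
Prefix: /23


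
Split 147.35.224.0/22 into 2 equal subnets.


New prefix = 22 + 1 = 23
Each subnet has 512 addresses
  147.35.224.0/23
  147.35.226.0/23
Subnets: 147.35.224.0/23, 147.35.226.0/23


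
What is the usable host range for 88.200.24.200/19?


Network: 88.200.0.0
Broadcast: 88.200.31.255
First usable = network + 1
Last usable = broadcast - 1
Range: 88.200.0.1 to 88.200.31.254


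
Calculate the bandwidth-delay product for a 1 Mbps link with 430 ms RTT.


BDP = bandwidth * RTT
= 1 Mbps * 430 ms
= 1 * 1e6 * 430 / 1000 bits
= 430000 bits
= 53750 bytes
= 52.4902 KB
BDP = 430000 bits (53750 bytes)


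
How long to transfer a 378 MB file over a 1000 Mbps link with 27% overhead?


Effective throughput = 1000 * (1 - 27/100) = 730 Mbps
File size in Mb = 378 * 8 = 3024 Mb
Time = 3024 / 730
Time = 4.1425 seconds


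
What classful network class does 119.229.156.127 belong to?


First octet: 119
Binary: 01110111
0xxxxxxx -> Class A (1-126)
Class A, default mask 255.0.0.0 (/8)


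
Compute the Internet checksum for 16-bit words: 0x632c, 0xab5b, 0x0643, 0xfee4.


Sum all words (with carry folding):
+ 0x632c = 0x632c
+ 0xab5b = 0x0e88
+ 0x0643 = 0x14cb
+ 0xfee4 = 0x13b0
One's complement: ~0x13b0
Checksum = 0xec4f


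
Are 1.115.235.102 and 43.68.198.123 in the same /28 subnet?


Mask: 255.255.255.240
1.115.235.102 AND mask = 1.115.235.96
43.68.198.123 AND mask = 43.68.198.112
No, different subnets (1.115.235.96 vs 43.68.198.112)


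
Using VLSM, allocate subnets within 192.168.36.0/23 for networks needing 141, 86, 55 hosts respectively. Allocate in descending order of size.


141 hosts -> /24 (254 usable): 192.168.36.0/24
86 hosts -> /25 (126 usable): 192.168.37.0/25
55 hosts -> /26 (62 usable): 192.168.37.128/26
Allocation: 192.168.36.0/24 (141 hosts, 254 usable); 192.168.37.0/25 (86 hosts, 126 usable); 192.168.37.128/26 (55 hosts, 62 usable)


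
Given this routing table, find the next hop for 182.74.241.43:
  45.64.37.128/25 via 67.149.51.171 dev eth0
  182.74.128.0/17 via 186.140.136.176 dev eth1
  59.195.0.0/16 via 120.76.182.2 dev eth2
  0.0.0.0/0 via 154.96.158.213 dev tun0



Longest prefix match for 182.74.241.43:
  /25 45.64.37.128: no
  /17 182.74.128.0: MATCH
  /16 59.195.0.0: no
  /0 0.0.0.0: MATCH
Selected: next-hop 186.140.136.176 via eth1 (matched /17)


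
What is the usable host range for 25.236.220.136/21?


Network: 25.236.216.0
Broadcast: 25.236.223.255
First usable = network + 1
Last usable = broadcast - 1
Range: 25.236.216.1 to 25.236.223.254


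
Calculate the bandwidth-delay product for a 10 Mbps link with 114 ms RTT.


BDP = bandwidth * RTT
= 10 Mbps * 114 ms
= 10 * 1e6 * 114 / 1000 bits
= 1140000 bits
= 142500 bytes
= 139.1602 KB
BDP = 1140000 bits (142500 bytes)


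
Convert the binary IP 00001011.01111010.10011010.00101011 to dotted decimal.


00001011 = 11
01111010 = 122
10011010 = 154
00101011 = 43
IP: 11.122.154.43


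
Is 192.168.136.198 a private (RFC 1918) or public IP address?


RFC 1918 private ranges:
  10.0.0.0/8 (10.0.0.0 - 10.255.255.255)
  172.16.0.0/12 (172.16.0.0 - 172.31.255.255)
  192.168.0.0/16 (192.168.0.0 - 192.168.255.255)
Private (in 192.168.0.0/16)


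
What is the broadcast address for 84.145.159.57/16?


Network: 84.145.0.0/16
Host bits = 16
Set all host bits to 1:
Broadcast: 84.145.255.255


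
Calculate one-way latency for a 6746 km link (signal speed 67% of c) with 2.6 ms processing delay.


Speed = 0.67 * 3e5 km/s = 201000 km/s
Propagation delay = 6746 / 201000 = 0.0336 s = 33.5622 ms
Processing delay = 2.6 ms
Total one-way latency = 36.1622 ms


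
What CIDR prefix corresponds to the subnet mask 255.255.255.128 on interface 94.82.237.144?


Binary: 11111111.11111111.11111111.10000000
Count leading 1s
Prefix: /25


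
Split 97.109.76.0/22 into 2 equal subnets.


New prefix = 22 + 1 = 23
Each subnet has 512 addresses
  97.109.76.0/23
  97.109.78.0/23
Subnets: 97.109.76.0/23, 97.109.78.0/23


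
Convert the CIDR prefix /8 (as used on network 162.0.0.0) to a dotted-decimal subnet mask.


/8 means 8 network bits, 24 host bits
Binary: 11111111000000000000000000000000
Mask: 255.0.0.0


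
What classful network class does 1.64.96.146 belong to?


First octet: 1
Binary: 00000001
0xxxxxxx -> Class A (1-126)
Class A, default mask 255.0.0.0 (/8)


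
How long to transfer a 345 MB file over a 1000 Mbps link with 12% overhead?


Effective throughput = 1000 * (1 - 12/100) = 880 Mbps
File size in Mb = 345 * 8 = 2760 Mb
Time = 2760 / 880
Time = 3.1364 seconds


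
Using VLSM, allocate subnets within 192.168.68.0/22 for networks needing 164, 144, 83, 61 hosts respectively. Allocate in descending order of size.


164 hosts -> /24 (254 usable): 192.168.68.0/24
144 hosts -> /24 (254 usable): 192.168.69.0/24
83 hosts -> /25 (126 usable): 192.168.70.0/25
61 hosts -> /26 (62 usable): 192.168.70.128/26
Allocation: 192.168.68.0/24 (164 hosts, 254 usable); 192.168.69.0/24 (144 hosts, 254 usable); 192.168.70.0/25 (83 hosts, 126 usable); 192.168.70.128/26 (61 hosts, 62 usable)


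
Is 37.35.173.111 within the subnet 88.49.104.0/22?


Subnet network: 88.49.104.0
Test IP AND mask: 37.35.172.0
No, 37.35.173.111 is not in 88.49.104.0/22


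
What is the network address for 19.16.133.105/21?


IP:   00010011.00010000.10000101.01101001
Mask: 11111111.11111111.11111000.00000000
AND operation:
Net:  00010011.00010000.10000000.00000000
Network: 19.16.128.0/21


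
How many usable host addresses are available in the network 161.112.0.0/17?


Host bits = 32 - 17 = 15
Total addresses = 2^15 = 32768
Usable = total - 2 (network and broadcast)
Usable hosts: 32766


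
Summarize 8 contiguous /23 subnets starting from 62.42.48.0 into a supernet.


Original prefix: /23
Number of subnets: 8 = 2^3
New prefix = 23 - 3 = 20
Supernet: 62.42.48.0/20


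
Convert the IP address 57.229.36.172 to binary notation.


57 = 00111001
229 = 11100101
36 = 00100100
172 = 10101100
Binary: 00111001.11100101.00100100.10101100


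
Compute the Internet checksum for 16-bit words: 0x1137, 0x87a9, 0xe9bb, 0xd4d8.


Sum all words (with carry folding):
+ 0x1137 = 0x1137
+ 0x87a9 = 0x98e0
+ 0xe9bb = 0x829c
+ 0xd4d8 = 0x5775
One's complement: ~0x5775
Checksum = 0xa88a


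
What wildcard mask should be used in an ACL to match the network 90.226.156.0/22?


Subnet mask: 255.255.252.0
Wildcard = 255.255.255.255 - subnet mask
255 - 255 = 0
255 - 255 = 0
255 - 252 = 3
255 - 0 = 255
Wildcard: 0.0.3.255


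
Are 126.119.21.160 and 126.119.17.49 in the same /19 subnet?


Mask: 255.255.224.0
126.119.21.160 AND mask = 126.119.0.0
126.119.17.49 AND mask = 126.119.0.0
Yes, same subnet (126.119.0.0)


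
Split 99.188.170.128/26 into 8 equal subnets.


New prefix = 26 + 3 = 29
Each subnet has 8 addresses
  99.188.170.128/29
  99.188.170.136/29
  99.188.170.144/29
  99.188.170.152/29
  99.188.170.160/29
  99.188.170.168/29
  99.188.170.176/29
  99.188.170.184/29
Subnets: 99.188.170.128/29, 99.188.170.136/29, 99.188.170.144/29, 99.188.170.152/29, 99.188.170.160/29, 99.188.170.168/29, 99.188.170.176/29, 99.188.170.184/29


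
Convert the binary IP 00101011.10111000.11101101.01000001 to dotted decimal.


00101011 = 43
10111000 = 184
11101101 = 237
01000001 = 65
IP: 43.184.237.65


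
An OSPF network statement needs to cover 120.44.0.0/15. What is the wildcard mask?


Subnet mask: 255.254.0.0
Wildcard = 255.255.255.255 - subnet mask
255 - 255 = 0
255 - 254 = 1
255 - 0 = 255
255 - 0 = 255
Wildcard: 0.1.255.255


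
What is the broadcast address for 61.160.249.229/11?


Network: 61.160.0.0/11
Host bits = 21
Set all host bits to 1:
Broadcast: 61.191.255.255


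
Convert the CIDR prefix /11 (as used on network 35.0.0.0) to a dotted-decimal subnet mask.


/11 means 11 network bits, 21 host bits
Binary: 11111111111000000000000000000000
Mask: 255.224.0.0


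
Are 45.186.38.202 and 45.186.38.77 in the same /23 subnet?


Mask: 255.255.254.0
45.186.38.202 AND mask = 45.186.38.0
45.186.38.77 AND mask = 45.186.38.0
Yes, same subnet (45.186.38.0)


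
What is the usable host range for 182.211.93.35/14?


Network: 182.208.0.0
Broadcast: 182.211.255.255
First usable = network + 1
Last usable = broadcast - 1
Range: 182.208.0.1 to 182.211.255.254


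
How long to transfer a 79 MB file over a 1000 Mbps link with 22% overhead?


Effective throughput = 1000 * (1 - 22/100) = 780 Mbps
File size in Mb = 79 * 8 = 632 Mb
Time = 632 / 780
Time = 0.8103 seconds


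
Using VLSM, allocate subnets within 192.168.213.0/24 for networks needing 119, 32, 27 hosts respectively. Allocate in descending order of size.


119 hosts -> /25 (126 usable): 192.168.213.0/25
32 hosts -> /26 (62 usable): 192.168.213.128/26
27 hosts -> /27 (30 usable): 192.168.213.192/27
Allocation: 192.168.213.0/25 (119 hosts, 126 usable); 192.168.213.128/26 (32 hosts, 62 usable); 192.168.213.192/27 (27 hosts, 30 usable)


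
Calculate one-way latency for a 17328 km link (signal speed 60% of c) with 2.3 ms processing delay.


Speed = 0.6 * 3e5 km/s = 180000 km/s
Propagation delay = 17328 / 180000 = 0.0963 s = 96.2667 ms
Processing delay = 2.3 ms
Total one-way latency = 98.5667 ms


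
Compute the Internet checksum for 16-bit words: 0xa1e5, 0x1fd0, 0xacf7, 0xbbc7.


Sum all words (with carry folding):
+ 0xa1e5 = 0xa1e5
+ 0x1fd0 = 0xc1b5
+ 0xacf7 = 0x6ead
+ 0xbbc7 = 0x2a75
One's complement: ~0x2a75
Checksum = 0xd58a


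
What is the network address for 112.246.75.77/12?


IP:   01110000.11110110.01001011.01001101
Mask: 11111111.11110000.00000000.00000000
AND operation:
Net:  01110000.11110000.00000000.00000000
Network: 112.240.0.0/12


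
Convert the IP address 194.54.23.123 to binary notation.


194 = 11000010
54 = 00110110
23 = 00010111
123 = 01111011
Binary: 11000010.00110110.00010111.01111011


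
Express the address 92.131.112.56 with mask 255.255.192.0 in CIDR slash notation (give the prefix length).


Binary: 11111111.11111111.11000000.00000000
Count leading 1s
Prefix: /18


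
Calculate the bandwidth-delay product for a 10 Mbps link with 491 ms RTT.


BDP = bandwidth * RTT
= 10 Mbps * 491 ms
= 10 * 1e6 * 491 / 1000 bits
= 4910000 bits
= 613750 bytes
= 599.3652 KB
BDP = 4910000 bits (613750 bytes)


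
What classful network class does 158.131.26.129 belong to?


First octet: 158
Binary: 10011110
10xxxxxx -> Class B (128-191)
Class B, default mask 255.255.0.0 (/16)


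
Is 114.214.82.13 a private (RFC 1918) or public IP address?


RFC 1918 private ranges:
  10.0.0.0/8 (10.0.0.0 - 10.255.255.255)
  172.16.0.0/12 (172.16.0.0 - 172.31.255.255)
  192.168.0.0/16 (192.168.0.0 - 192.168.255.255)
Public (not in any RFC 1918 range)


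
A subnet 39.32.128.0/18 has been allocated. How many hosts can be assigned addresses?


Host bits = 32 - 18 = 14
Total addresses = 2^14 = 16384
Usable = total - 2 (network and broadcast)
Usable hosts: 16382


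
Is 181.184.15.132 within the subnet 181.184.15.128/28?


Subnet network: 181.184.15.128
Test IP AND mask: 181.184.15.128
Yes, 181.184.15.132 is in 181.184.15.128/28


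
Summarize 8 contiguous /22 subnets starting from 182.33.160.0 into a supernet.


Original prefix: /22
Number of subnets: 8 = 2^3
New prefix = 22 - 3 = 19
Supernet: 182.33.160.0/19


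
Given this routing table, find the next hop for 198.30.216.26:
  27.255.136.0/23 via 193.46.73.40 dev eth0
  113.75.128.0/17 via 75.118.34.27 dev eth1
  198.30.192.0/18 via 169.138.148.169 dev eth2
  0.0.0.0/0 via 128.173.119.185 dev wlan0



Longest prefix match for 198.30.216.26:
  /23 27.255.136.0: no
  /17 113.75.128.0: no
  /18 198.30.192.0: MATCH
  /0 0.0.0.0: MATCH
Selected: next-hop 169.138.148.169 via eth2 (matched /18)


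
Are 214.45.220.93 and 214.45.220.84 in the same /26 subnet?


Mask: 255.255.255.192
214.45.220.93 AND mask = 214.45.220.64
214.45.220.84 AND mask = 214.45.220.64
Yes, same subnet (214.45.220.64)


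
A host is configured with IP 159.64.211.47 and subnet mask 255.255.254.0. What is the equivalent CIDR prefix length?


Binary: 11111111.11111111.11111110.00000000
Count leading 1s
Prefix: /23


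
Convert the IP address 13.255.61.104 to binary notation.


13 = 00001101
255 = 11111111
61 = 00111101
104 = 01101000
Binary: 00001101.11111111.00111101.01101000


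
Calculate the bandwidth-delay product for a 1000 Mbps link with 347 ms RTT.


BDP = bandwidth * RTT
= 1000 Mbps * 347 ms
= 1000 * 1e6 * 347 / 1000 bits
= 347000000 bits
= 43375000 bytes
= 42358.3984 KB
BDP = 347000000 bits (43375000 bytes)
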